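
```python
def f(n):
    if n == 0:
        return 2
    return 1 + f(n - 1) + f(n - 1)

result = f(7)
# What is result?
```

f(n) = 1 + 2·f(n-1), f(0)=2. Closed form: (2+1)·2^7 - 1 = 383.

Answer: 383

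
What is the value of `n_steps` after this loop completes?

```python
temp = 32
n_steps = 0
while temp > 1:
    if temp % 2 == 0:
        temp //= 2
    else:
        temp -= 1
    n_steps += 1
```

Steps to reduce 32 to 1
`n_steps` takes the values: 0 → 1 → 2 → 3 → 4 → 5

Answer: 5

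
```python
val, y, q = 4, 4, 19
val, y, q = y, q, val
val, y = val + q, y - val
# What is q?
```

Trace:
`val, y, q = 4, 4, 19` → val = 4; y = 4; q = 19
`val, y, q = y, q, val` → val = 4; y = 19; q = 4
`val, y = val + q, y - val` → val = 8; y = 15
So q = 4

Answer: 4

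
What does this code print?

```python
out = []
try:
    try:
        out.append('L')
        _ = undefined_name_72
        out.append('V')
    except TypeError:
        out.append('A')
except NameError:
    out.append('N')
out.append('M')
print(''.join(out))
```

Execution trace: 'L' (try body) → 'N' (outer except NameError) → 'M' (after the try/except). Output: LNM

Answer: LNM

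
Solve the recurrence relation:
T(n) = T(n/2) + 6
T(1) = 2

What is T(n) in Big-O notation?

Each step divides n by 2 and adds 6. After log_2(n) steps we reach T(1)=2. So T(n) = 6·log_2(n) + 2 = O(log n).

Answer: O(log n)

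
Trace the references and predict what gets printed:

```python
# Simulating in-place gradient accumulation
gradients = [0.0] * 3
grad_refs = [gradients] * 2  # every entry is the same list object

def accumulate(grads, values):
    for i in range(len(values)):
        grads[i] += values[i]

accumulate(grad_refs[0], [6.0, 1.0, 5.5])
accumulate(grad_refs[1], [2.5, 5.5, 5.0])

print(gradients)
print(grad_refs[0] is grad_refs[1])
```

Key concept: gradient accumulation aliasing.
Step by step:
`gradients = [0.0] * 3` → gradients = [0.0, 0.0, 0.0]
`grad_refs = [gradients] * 2` → grad_refs = [[0.0, 0.0, 0.0], [0.0, 0.0, 0.0]]
`accumulate(grad_refs[0], [6.0, 1.0, 5.5])` → gradients = [6.0, 1.0, 5.5]; grad_refs = [[6.0, 1.0, 5.5], [6.0, 1.0, 5.5]]
`accumulate(grad_refs[1], [2.5, 5.5, 5.0])` → gradients = [8.5, 6.5, 10.5]; grad_refs = [[8.5, 6.5, 10.5], [8.5, 6.5, 10.5]]
`print(gradients)` → prints [8.5, 6.5, 10.5]
`print(grad_refs[0] is grad_refs[1])` → prints True

Answer:
[8.5, 6.5, 10.5]
True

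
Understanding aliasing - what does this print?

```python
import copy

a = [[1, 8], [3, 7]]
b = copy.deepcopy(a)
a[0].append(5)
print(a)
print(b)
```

Key concept: deep copy is fully independent.
Step by step:
`a = [[1, 8], [3, 7]]` → a = [[1, 8], [3, 7]]
`b = copy.deepcopy(a)` → b = [[1, 8], [3, 7]]
`a[0].append(5)` → a = [[1, 8, 5], [3, 7]]
`print(a)` → prints [[1, 8, 5], [3, 7]]
`print(b)` → prints [[1, 8], [3, 7]]

Answer:
[[1, 8, 5], [3, 7]]
[[1, 8], [3, 7]]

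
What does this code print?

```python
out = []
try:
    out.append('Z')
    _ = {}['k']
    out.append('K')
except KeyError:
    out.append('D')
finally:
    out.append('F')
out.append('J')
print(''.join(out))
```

Execution trace: 'Z' (try body) → 'D' (except KeyError) → 'F' (finally) → 'J' (after the try/except). Output: ZDFJ

Answer: ZDFJ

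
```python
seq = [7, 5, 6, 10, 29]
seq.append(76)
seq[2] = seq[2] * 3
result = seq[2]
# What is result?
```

Trace:
`seq = [7, 5, 6, 10, 29]` → seq = [7, 5, 6, 10, 29]
`seq.append(76)` → seq = [7, 5, 6, 10, 29, 76]
`seq[2] = seq[2] * 3` → seq = [7, 5, 18, 10, 29, 76]
`result = seq[2]` → result = 18
So result = 18

Answer: 18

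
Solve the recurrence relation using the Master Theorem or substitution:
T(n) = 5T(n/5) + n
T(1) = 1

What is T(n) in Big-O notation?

By Master Theorem: a=5, b=5, f(n)=n. Since log_5(5) = 1 and f(n) = Θ(n^1), Case 2 applies. T(n) = O(n log n).

Answer: O(n log n)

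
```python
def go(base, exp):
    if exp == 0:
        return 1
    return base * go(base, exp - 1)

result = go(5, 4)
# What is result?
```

go(5, 4) = 5 * 5 * 5 * 5 = 625

Answer: 625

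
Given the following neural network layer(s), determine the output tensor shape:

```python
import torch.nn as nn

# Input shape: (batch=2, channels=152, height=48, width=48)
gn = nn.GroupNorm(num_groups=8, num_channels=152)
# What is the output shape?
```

Input: (2, 152, 48, 48) -> Output: (2, 152, 48, 48)

Answer: (2, 152, 48, 48)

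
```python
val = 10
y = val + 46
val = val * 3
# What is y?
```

Trace:
`val = 10` → val = 10
`y = val + 46` → y = 56
`val = val * 3` → val = 30
So y = 56

Answer: 56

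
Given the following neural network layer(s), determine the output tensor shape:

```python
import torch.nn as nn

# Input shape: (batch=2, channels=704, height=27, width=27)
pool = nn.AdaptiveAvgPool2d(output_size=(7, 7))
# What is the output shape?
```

Input: (2, 704, 27, 27) -> Output: (2, 704, 7, 7)

Answer: (2, 704, 7, 7)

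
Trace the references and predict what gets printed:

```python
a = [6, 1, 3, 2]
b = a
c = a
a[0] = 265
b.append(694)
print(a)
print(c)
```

Key concept: multiple aliases.
Step by step:
`a = [6, 1, 3, 2]` → a = [6, 1, 3, 2]
`b = a` → b = [6, 1, 3, 2] (same object as a)
`c = a` → c = [6, 1, 3, 2] (same object as a, b)
`a[0] = 265` → a = [265, 1, 3, 2] (same object as b, c); b = [265, 1, 3, 2] (same object as a, c); c = [265, 1, 3, 2] (same object as a, b)
`b.append(694)` → a = [265, 1, 3, 2, 694] (same object as b, c); b = [265, 1, 3, 2, 694] (same object as a, c); c = [265, 1, 3, 2, 694] (same object as a, b)
`print(a)` → prints [265, 1, 3, 2, 694]
`print(c)` → prints [265, 1, 3, 2, 694]

Answer:
[265, 1, 3, 2, 694]
[265, 1, 3, 2, 694]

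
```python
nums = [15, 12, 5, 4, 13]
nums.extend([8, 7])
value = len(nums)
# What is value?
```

Trace:
`nums = [15, 12, 5, 4, 13]` → nums = [15, 12, 5, 4, 13]
`nums.extend([8, 7])` → nums = [15, 12, 5, 4, 13, 8, 7]
`value = len(nums)` → value = 7
So value = 7

Answer: 7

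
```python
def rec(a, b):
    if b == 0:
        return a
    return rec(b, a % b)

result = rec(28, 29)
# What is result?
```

rec(28, 29) -> rec(29, 28) -> rec(28, 1) -> rec(1, 0) -> 1

Answer: 1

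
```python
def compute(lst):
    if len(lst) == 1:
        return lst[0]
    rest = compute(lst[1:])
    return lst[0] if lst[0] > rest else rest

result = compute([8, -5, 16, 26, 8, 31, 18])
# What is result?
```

Recursive max over [8, -5, 16, 26, 8, 31, 18] = 31

Answer: 31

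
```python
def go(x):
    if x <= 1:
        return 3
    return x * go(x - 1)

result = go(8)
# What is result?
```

go(8) = 8 * 7 * 6 * 5 * 4 * 3 * 2 * 3 = 120960

Answer: 120960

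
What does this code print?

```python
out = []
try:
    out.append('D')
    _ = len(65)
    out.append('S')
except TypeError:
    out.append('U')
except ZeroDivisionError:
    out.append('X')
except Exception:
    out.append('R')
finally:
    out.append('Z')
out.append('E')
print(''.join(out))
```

Execution trace: 'D' (try body) → 'U' (except TypeError) → 'Z' (finally) → 'E' (after the try/except). Output: DUZE

Answer: DUZE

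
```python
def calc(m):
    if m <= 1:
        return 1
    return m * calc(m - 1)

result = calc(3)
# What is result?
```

calc(3) = 3 * 2 * 1 = 6

Answer: 6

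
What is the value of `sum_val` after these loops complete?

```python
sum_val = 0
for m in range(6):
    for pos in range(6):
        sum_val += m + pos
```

Sum of all m+pos for m,pos in 6x6
`sum_val` takes the values: 0 → 1 → 3 → 6 → 10 → 15 → 16 → 18 → 21 → 25 → 30 → 36 → 38 → 41 → 45 → 50 → 56 → 63 → 66 → 70 → 75 → 81 → 88 → 96 → 100 → 105 → 111 → 118 → 126 → 135 → 140 → 146 → 153 → 161 → 170 → 180

Answer: 180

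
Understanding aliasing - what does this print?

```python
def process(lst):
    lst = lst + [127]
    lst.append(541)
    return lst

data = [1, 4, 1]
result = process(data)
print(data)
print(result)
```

Key concept: rebinding parameter vs mutation.
Step by step:
`data = [1, 4, 1]` → data = [1, 4, 1]
`result = process(data)` → result = [1, 4, 1, 127, 541]
`print(data)` → prints [1, 4, 1]
`print(result)` → prints [1, 4, 1, 127, 541]

Answer:
[1, 4, 1]
[1, 4, 1, 127, 541]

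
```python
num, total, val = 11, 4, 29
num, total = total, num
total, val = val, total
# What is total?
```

Trace:
`num, total, val = 11, 4, 29` → num = 11; total = 4; val = 29
`num, total = total, num` → num = 4; total = 11
`total, val = val, total` → total = 29; val = 11
So total = 29

Answer: 29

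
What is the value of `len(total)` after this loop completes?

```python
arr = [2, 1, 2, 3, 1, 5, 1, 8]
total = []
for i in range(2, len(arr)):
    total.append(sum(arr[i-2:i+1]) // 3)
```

Number of 3-element averages
`total` takes the values: [] → [1] → [1, 2] → [1, 2, 2] → [1, 2, 2, 3] → [1, 2, 2, 3, 2] → [1, 2, 2, 3, 2, 4]
So `len(total)` = 6

Answer: 6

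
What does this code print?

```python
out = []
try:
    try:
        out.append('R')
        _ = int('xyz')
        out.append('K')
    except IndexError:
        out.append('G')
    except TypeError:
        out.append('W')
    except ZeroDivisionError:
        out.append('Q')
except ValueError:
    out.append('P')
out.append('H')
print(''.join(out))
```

Execution trace: 'R' (try body) → 'P' (outer except ValueError) → 'H' (after the try/except). Output: RPH

Answer: RPH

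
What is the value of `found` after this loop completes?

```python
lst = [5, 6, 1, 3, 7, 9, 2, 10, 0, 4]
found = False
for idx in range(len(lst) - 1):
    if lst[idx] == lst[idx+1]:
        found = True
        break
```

Check consecutive duplicates in [5, 6, 1, 3, 7, 9, 2, 10, 0, 4]
`found` takes the values: False

Answer: False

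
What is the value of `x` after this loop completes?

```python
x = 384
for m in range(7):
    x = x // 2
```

Halve 7 times: 384 // 2^7 = 3
`x` takes the values: 384 → 192 → 96 → 48 → 24 → 12 → 6 → 3

Answer: 3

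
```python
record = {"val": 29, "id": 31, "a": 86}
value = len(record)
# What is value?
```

Trace:
`record = {"val": 29, "id": 31, "a": 86}` → record = {'val': 29, 'id': 31, 'a': 86}
`value = len(record)` → value = 3
So value = 3

Answer: 3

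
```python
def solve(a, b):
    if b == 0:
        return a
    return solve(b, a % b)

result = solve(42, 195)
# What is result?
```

solve(42, 195) -> solve(195, 42) -> solve(42, 27) -> solve(27, 15) -> solve(15, 12) -> solve(12, 3) -> solve(3, 0) -> 3

Answer: 3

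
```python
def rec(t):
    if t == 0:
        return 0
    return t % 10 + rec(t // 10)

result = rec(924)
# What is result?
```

Sum of digits of 924: 4 + 2 + 9 = 15

Answer: 15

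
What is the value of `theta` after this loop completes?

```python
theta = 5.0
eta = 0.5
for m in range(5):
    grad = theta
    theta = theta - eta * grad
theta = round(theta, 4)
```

Gradient descent: w = 5.0 * (1 - 0.5)^5
`theta` takes the values: 5.0 → 2.5 → 1.25 → 0.625 → 0.3125 → 0.15625 → 0.1562

Answer: 0.1562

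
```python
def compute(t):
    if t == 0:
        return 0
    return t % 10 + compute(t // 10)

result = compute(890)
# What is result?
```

Sum of digits of 890: 0 + 9 + 8 = 17

Answer: 17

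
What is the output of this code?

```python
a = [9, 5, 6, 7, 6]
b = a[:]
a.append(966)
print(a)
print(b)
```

Key concept: slice [:] creates copy.
Step by step:
`a = [9, 5, 6, 7, 6]` → a = [9, 5, 6, 7, 6]
`b = a[:]` → b = [9, 5, 6, 7, 6]
`a.append(966)` → a = [9, 5, 6, 7, 6, 966]
`print(a)` → prints [9, 5, 6, 7, 6, 966]
`print(b)` → prints [9, 5, 6, 7, 6]

Answer:
[9, 5, 6, 7, 6, 966]
[9, 5, 6, 7, 6]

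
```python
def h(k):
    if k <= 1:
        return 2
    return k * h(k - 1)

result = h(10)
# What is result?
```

h(10) = 10 * 9 * 8 * 7 * 6 * 5 * 4 * 3 * 2 * 2 = 7257600

Answer: 7257600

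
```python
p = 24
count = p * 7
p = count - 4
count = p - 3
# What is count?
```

Trace:
`p = 24` → p = 24
`count = p * 7` → count = 168
`p = count - 4` → p = 164
`count = p - 3` → count = 161
So count = 161

Answer: 161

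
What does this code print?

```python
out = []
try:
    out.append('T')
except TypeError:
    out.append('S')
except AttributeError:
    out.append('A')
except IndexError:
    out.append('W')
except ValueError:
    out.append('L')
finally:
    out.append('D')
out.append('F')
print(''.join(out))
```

Execution trace: 'T' (try body, no exception) → 'D' (finally) → 'F' (after the try/except). Output: TDF

Answer: TDF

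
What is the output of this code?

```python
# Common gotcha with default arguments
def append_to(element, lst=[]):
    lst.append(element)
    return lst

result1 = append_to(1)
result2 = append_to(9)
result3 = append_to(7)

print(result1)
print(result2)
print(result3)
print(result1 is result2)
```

Key concept: mutable default argument gotcha.
Step by step:
`result1 = append_to(1)` → result1 = [1]
`result2 = append_to(9)` → result1 = [1, 9] (same object as result2); result2 = [1, 9] (same object as result1)
`result3 = append_to(7)` → result1 = [1, 9, 7] (same object as result2, result3); result2 = [1, 9, 7] (same object as result1, result3); result3 = [1, 9, 7] (same object as result1, result2)
`print(result1)` → prints [1, 9, 7]
`print(result2)` → prints [1, 9, 7]
`print(result3)` → prints [1, 9, 7]
`print(result1 is result2)` → prints True

Answer:
[1, 9, 7]
[1, 9, 7]
[1, 9, 7]
True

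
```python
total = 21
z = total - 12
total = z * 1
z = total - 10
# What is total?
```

Trace:
`total = 21` → total = 21
`z = total - 12` → z = 9
`total = z * 1` → total = 9
`z = total - 10` → z = -1
So total = 9

Answer: 9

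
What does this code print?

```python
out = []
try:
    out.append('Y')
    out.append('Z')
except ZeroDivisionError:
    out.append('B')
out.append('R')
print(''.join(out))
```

Execution trace: 'Y' (try body) → 'Z' (try body, no exception) → 'R' (after the try/except). Output: YZR

Answer: YZR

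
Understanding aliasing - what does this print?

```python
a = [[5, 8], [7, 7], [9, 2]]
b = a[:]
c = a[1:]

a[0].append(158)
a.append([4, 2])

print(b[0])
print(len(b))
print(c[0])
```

Key concept: slice with nested mutation.
Step by step:
`a = [[5, 8], [7, 7], [9, 2]]` → a = [[5, 8], [7, 7], [9, 2]]
`b = a[:]` → b = [[5, 8], [7, 7], [9, 2]]
`c = a[1:]` → c = [[7, 7], [9, 2]]
`a[0].append(158)` → a = [[5, 8, 158], [7, 7], [9, 2]]; b = [[5, 8, 158], [7, 7], [9, 2]]
`a.append([4, 2])` → a = [[5, 8, 158], [7, 7], [9, 2], [4, 2]]
`print(b[0])` → prints [5, 8, 158]
`print(len(b))` → prints 3
`print(c[0])` → prints [7, 7]

Answer:
[5, 8, 158]
3
[7, 7]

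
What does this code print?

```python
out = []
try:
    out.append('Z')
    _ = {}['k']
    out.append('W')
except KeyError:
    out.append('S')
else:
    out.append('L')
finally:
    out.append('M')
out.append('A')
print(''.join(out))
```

Execution trace: 'Z' (try body) → 'S' (except KeyError) → 'M' (finally) → 'A' (after the try/except). Output: ZSMA

Answer: ZSMA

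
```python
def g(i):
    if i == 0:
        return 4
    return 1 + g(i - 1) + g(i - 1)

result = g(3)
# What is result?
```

g(i) = 1 + 2·g(i-1), g(0)=4. Closed form: (4+1)·2^3 - 1 = 39.

Answer: 39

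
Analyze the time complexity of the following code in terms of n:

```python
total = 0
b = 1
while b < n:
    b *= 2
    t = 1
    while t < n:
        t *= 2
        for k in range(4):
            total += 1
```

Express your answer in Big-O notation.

Each loop level contributes: log n × log n × 1. Multiplying the contributions gives O(log² n).

Answer: O(log² n)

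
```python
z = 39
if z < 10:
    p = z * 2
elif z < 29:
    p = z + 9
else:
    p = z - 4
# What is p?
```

Trace:
`z = 39` → z = 39
`if z < 10: ...` → z < 10 is False, z < 29 is False, take else branch → p = 35
So p = 35

Answer: 35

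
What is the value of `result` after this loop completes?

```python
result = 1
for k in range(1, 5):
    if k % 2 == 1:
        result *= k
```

Product of odd numbers 1 to 4
`result` takes the values: 1 → 3

Answer: 3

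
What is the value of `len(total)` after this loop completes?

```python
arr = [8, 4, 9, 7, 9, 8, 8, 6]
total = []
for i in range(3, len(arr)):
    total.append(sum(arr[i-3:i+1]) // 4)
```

Number of 4-element averages
`total` takes the values: [] → [7] → [7, 7] → [7, 7, 8] → [7, 7, 8, 8] → [7, 7, 8, 8, 7]
So `len(total)` = 5

Answer: 5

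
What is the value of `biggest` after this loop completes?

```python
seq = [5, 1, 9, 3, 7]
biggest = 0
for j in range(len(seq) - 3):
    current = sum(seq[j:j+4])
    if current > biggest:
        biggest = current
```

Max sum of 4-element window in [5, 1, 9, 3, 7]
`biggest` takes the values: 0 → 18 → 20

Answer: 20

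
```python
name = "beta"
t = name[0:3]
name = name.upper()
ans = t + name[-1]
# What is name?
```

Trace:
`name = "beta"` → name = 'beta'
`t = name[0:3]` → t = 'bet'
`name = name.upper()` → name = 'BETA'
`ans = t + name[-1]` → ans = 'betA'
So name = 'BETA'

Answer: 'BETA'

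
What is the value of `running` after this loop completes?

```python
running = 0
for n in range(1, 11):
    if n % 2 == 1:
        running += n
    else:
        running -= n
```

Add odd, subtract even
`running` takes the values: 0 → 1 → -1 → 2 → -2 → 3 → -3 → 4 → -4 → 5 → -5

Answer: -5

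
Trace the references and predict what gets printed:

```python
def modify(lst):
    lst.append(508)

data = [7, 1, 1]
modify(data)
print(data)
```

Key concept: function modifies passed list.
Step by step:
`data = [7, 1, 1]` → data = [7, 1, 1]
`modify(data)` → data = [7, 1, 1, 508]
`print(data)` → prints [7, 1, 1, 508]

Answer: [7, 1, 1, 508]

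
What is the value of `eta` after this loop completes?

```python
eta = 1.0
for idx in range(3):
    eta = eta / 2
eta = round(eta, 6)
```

Halving LR 3 times: 1 / 2^3
`eta` takes the values: 1.0 → 0.5 → 0.25 → 0.125

Answer: 0.125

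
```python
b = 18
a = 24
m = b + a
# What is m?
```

Trace:
`b = 18` → b = 18
`a = 24` → a = 24
`m = b + a` → m = 42
So m = 42

Answer: 42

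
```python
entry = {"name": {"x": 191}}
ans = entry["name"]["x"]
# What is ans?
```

Trace:
`entry = {"name": {"x": 191}}` → entry = {'name': {'x': 191}}
`ans = entry["name"]["x"]` → ans = 191
So ans = 191

Answer: 191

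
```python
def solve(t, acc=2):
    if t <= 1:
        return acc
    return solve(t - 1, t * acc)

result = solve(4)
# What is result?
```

Accumulator trace (n, acc): (4, 2) -> (3, 8) -> (2, 24) -> (1, 48) -> return 48

Answer: 48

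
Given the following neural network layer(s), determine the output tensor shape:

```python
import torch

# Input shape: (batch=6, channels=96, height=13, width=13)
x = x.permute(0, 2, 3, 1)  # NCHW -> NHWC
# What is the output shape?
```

Input: (6, 96, 13, 13) -> Output: (6, 13, 13, 96)

Answer: (6, 13, 13, 96)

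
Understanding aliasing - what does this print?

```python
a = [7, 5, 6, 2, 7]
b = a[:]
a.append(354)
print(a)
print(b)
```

Key concept: slice [:] creates copy.
Step by step:
`a = [7, 5, 6, 2, 7]` → a = [7, 5, 6, 2, 7]
`b = a[:]` → b = [7, 5, 6, 2, 7]
`a.append(354)` → a = [7, 5, 6, 2, 7, 354]
`print(a)` → prints [7, 5, 6, 2, 7, 354]
`print(b)` → prints [7, 5, 6, 2, 7]

Answer:
[7, 5, 6, 2, 7, 354]
[7, 5, 6, 2, 7]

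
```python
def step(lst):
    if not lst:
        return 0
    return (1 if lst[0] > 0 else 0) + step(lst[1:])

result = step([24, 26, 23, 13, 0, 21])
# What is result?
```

Count of positive elements in [24, 26, 23, 13, 0, 21] = 5

Answer: 5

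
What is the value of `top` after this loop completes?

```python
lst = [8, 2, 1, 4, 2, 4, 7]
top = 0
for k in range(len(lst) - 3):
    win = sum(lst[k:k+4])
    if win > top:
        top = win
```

Max sum of 4-element window in [8, 2, 1, 4, 2, 4, 7]
`top` takes the values: 0 → 15 → 17

Answer: 17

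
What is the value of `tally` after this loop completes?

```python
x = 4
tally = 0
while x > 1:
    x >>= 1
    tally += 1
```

Count right shifts until 1
`tally` takes the values: 0 → 1 → 2

Answer: 2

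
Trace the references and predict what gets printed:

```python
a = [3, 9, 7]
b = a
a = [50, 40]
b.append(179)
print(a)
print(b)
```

Key concept: rebinding vs mutation: a is rebound to a new list, b still points at the original.
Step by step:
`a = [3, 9, 7]` → a = [3, 9, 7]
`b = a` → b = [3, 9, 7] (same object as a)
`a = [50, 40]` → a = [50, 40]
`b.append(179)` → b = [3, 9, 7, 179]
`print(a)` → prints [50, 40]
`print(b)` → prints [3, 9, 7, 179]

Answer:
[50, 40]
[3, 9, 7, 179]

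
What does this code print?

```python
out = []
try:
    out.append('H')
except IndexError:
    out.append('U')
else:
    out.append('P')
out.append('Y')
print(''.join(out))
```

Execution trace: 'H' (try body, no exception) → 'P' (else) → 'Y' (after the try/except). Output: HPY

Answer: HPY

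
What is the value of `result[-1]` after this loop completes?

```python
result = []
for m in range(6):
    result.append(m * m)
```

Last element of squares 0 to 5
`result` takes the values: [] → [0] → [0, 1] → [0, 1, 4] → [0, 1, 4, 9] → [0, 1, 4, 9, 16] → [0, 1, 4, 9, 16, 25]
So `result[-1]` = 25

Answer: 25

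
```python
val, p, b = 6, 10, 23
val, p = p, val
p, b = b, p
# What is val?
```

Trace:
`val, p, b = 6, 10, 23` → val = 6; p = 10; b = 23
`val, p = p, val` → val = 10; p = 6
`p, b = b, p` → p = 23; b = 6
So val = 10

Answer: 10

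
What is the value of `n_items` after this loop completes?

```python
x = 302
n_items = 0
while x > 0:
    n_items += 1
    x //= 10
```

Count digits by repeated division by 10
`n_items` takes the values: 0 → 1 → 2 → 3

Answer: 3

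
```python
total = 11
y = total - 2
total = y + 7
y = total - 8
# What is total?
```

Trace:
`total = 11` → total = 11
`y = total - 2` → y = 9
`total = y + 7` → total = 16
`y = total - 8` → y = 8
So total = 16

Answer: 16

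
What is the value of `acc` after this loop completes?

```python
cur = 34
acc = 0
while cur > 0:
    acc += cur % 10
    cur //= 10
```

Sum digits of 34
`acc` takes the values: 0 → 4 → 7

Answer: 7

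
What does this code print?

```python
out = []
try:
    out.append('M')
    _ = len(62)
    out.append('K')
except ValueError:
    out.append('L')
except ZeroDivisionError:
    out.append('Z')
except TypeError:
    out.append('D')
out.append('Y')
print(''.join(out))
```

Execution trace: 'M' (try body) → 'D' (except TypeError) → 'Y' (after the try/except). Output: MDY

Answer: MDY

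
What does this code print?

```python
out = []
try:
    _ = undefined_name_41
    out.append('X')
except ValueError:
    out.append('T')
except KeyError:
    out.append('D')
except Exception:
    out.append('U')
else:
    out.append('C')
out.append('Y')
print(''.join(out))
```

Execution trace: 'U' (except Exception) → 'Y' (after the try/except). Output: UY

Answer: UY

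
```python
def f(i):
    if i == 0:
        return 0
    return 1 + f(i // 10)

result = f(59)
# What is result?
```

Count of digits of 59: 2

Answer: 2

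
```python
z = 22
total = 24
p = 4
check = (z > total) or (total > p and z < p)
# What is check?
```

Trace:
`z = 22` → z = 22
`total = 24` → total = 24
`p = 4` → p = 4
`check = (z > total) or (total > p and z < p)` → check = False
So check = False

Answer: False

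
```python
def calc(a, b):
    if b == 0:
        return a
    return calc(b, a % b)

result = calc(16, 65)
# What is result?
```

calc(16, 65) -> calc(65, 16) -> calc(16, 1) -> calc(1, 0) -> 1

Answer: 1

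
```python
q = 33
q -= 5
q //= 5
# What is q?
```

Trace:
`q = 33` → q = 33
`q -= 5` → q = 28
`q //= 5` → q = 5
So q = 5

Answer: 5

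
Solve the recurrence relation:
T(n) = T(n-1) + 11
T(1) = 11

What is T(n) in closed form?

Unrolling: T(n) = T(1) + 11·(n-1) = 11 + 11(n-1) = 11n.

Answer: T(n) = 11n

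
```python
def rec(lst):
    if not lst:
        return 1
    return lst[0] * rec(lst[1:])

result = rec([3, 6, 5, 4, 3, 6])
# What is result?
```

Product over [3, 6, 5, 4, 3, 6] = 3 * 6 * 5 * 4 * 3 * 6 = 6480

Answer: 6480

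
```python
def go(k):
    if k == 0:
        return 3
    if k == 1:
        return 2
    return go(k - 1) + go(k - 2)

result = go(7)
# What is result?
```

Build up from base cases: go(0)=3, go(1)=2, go(2)=5, go(3)=7, go(4)=12, go(5)=19, go(6)=31, ..., go(7)=50

Answer: 50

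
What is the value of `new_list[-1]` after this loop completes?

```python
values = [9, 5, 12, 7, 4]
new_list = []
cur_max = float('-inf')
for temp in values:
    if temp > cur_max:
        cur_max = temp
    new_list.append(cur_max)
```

Running max ends at 12
`new_list` takes the values: [] → [9] → [9, 9] → [9, 9, 12] → [9, 9, 12, 12] → [9, 9, 12, 12, 12]
So `new_list[-1]` = 12

Answer: 12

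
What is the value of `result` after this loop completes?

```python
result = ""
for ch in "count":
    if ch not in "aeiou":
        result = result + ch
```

Remove vowels from 'count'
`result` takes the values: "" → "c" → "cn" → "cnt"

Answer: "cnt"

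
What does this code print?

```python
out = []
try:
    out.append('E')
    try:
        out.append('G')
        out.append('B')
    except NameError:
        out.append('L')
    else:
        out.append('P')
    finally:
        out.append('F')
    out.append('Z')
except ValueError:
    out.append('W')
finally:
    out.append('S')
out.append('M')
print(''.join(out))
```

Execution trace: 'E' (try body) → 'G' (inner try body) → 'B' (inner try body, no exception) → 'P' (inner else) → 'F' (inner finally) → 'Z' (try body, no exception) → 'S' (finally) → 'M' (after the try/except). Output: EGBPFZSM

Answer: EGBPFZSM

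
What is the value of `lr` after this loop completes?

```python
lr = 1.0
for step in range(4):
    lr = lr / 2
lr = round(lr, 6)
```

Halving LR 4 times: 1 / 2^4
`lr` takes the values: 1.0 → 0.5 → 0.25 → 0.125 → 0.0625

Answer: 0.0625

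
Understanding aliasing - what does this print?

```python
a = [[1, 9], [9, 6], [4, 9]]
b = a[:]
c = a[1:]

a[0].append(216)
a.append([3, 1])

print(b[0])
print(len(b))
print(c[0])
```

Key concept: slice with nested mutation.
Step by step:
`a = [[1, 9], [9, 6], [4, 9]]` → a = [[1, 9], [9, 6], [4, 9]]
`b = a[:]` → b = [[1, 9], [9, 6], [4, 9]]
`c = a[1:]` → c = [[9, 6], [4, 9]]
`a[0].append(216)` → a = [[1, 9, 216], [9, 6], [4, 9]]; b = [[1, 9, 216], [9, 6], [4, 9]]
`a.append([3, 1])` → a = [[1, 9, 216], [9, 6], [4, 9], [3, 1]]
`print(b[0])` → prints [1, 9, 216]
`print(len(b))` → prints 3
`print(c[0])` → prints [9, 6]

Answer:
[1, 9, 216]
3
[9, 6]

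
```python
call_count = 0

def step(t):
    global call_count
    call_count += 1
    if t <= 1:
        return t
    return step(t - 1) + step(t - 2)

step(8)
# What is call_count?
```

Calls(t) = 1 + Calls(t-1) + Calls(t-2); Calls(0)=Calls(1)=1. For t=8 this gives 67.

Answer: 67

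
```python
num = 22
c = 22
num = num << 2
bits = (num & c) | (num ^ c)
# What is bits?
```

Trace:
`num = 22` → num = 22
`c = 22` → c = 22
`num = num << 2` → num = 88
`bits = (num & c) | (num ^ c)` → bits = 94
So bits = 94

Answer: 94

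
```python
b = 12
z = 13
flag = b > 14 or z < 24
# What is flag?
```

Trace:
`b = 12` → b = 12
`z = 13` → z = 13
`flag = b > 14 or z < 24` → flag = True
So flag = True

Answer: True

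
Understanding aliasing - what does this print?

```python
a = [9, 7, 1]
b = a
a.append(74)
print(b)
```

Key concept: basic list aliasing.
Step by step:
`a = [9, 7, 1]` → a = [9, 7, 1]
`b = a` → b = [9, 7, 1] (same object as a)
`a.append(74)` → a = [9, 7, 1, 74] (same object as b); b = [9, 7, 1, 74] (same object as a)
`print(b)` → prints [9, 7, 1, 74]

Answer: [9, 7, 1, 74]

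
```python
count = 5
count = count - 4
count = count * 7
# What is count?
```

Trace:
`count = 5` → count = 5
`count = count - 4` → count = 1
`count = count * 7` → count = 7
So count = 7

Answer: 7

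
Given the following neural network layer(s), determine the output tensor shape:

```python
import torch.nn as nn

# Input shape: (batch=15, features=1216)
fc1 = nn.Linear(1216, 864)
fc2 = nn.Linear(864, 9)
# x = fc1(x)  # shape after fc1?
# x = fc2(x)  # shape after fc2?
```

Input: (15, 1216) -> after fc1: (15, 864) -> Output: (15, 9)

Answer: (15, 9)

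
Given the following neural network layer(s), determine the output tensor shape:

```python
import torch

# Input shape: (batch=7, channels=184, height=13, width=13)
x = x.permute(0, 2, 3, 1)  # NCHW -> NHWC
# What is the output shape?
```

Input: (7, 184, 13, 13) -> Output: (7, 13, 13, 184)

Answer: (7, 13, 13, 184)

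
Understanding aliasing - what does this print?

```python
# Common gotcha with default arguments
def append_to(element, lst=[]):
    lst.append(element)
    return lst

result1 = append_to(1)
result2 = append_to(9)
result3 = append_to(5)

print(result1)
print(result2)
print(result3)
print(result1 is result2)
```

Key concept: mutable default argument gotcha.
Step by step:
`result1 = append_to(1)` → result1 = [1]
`result2 = append_to(9)` → result1 = [1, 9] (same object as result2); result2 = [1, 9] (same object as result1)
`result3 = append_to(5)` → result1 = [1, 9, 5] (same object as result2, result3); result2 = [1, 9, 5] (same object as result1, result3); result3 = [1, 9, 5] (same object as result1, result2)
`print(result1)` → prints [1, 9, 5]
`print(result2)` → prints [1, 9, 5]
`print(result3)` → prints [1, 9, 5]
`print(result1 is result2)` → prints True

Answer:
[1, 9, 5]
[1, 9, 5]
[1, 9, 5]
True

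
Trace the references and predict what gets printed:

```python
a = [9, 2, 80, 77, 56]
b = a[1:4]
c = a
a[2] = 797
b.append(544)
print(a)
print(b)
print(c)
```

Key concept: slice vs alias.
Step by step:
`a = [9, 2, 80, 77, 56]` → a = [9, 2, 80, 77, 56]
`b = a[1:4]` → b = [2, 80, 77]
`c = a` → c = [9, 2, 80, 77, 56] (same object as a)
`a[2] = 797` → a = [9, 2, 797, 77, 56] (same object as c); c = [9, 2, 797, 77, 56] (same object as a)
`b.append(544)` → b = [2, 80, 77, 544]
`print(a)` → prints [9, 2, 797, 77, 56]
`print(b)` → prints [2, 80, 77, 544]
`print(c)` → prints [9, 2, 797, 77, 56]

Answer:
[9, 2, 797, 77, 56]
[2, 80, 77, 544]
[9, 2, 797, 77, 56]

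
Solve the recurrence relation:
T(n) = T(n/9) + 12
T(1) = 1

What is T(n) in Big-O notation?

Each step divides n by 9 and adds 12. After log_9(n) steps we reach T(1)=1. So T(n) = 12·log_9(n) + 1 = O(log n).

Answer: O(log n)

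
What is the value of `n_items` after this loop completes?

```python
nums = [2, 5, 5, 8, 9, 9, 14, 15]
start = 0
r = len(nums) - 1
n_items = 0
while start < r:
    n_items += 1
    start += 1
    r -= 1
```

Iterations until pointers meet (list length 8)
`n_items` takes the values: 0 → 1 → 2 → 3 → 4

Answer: 4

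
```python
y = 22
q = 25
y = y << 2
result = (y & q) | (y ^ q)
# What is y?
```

Trace:
`y = 22` → y = 22
`q = 25` → q = 25
`y = y << 2` → y = 88
`result = (y & q) | (y ^ q)` → result = 89
So y = 88

Answer: 88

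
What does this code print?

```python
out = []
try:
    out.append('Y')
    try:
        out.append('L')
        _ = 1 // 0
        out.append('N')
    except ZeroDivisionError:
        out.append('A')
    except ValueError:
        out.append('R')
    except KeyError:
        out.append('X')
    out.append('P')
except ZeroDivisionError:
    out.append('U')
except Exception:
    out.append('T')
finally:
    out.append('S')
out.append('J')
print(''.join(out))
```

Execution trace: 'Y' (try body) → 'L' (inner try body) → 'A' (inner except ZeroDivisionError) → 'P' (try body, no exception) → 'S' (finally) → 'J' (after the try/except). Output: YLAPSJ

Answer: YLAPSJ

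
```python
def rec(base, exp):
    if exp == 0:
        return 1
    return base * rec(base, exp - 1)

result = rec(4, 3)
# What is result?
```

rec(4, 3) = 4 * 4 * 4 = 64

Answer: 64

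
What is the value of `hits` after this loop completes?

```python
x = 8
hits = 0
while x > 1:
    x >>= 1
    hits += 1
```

Count right shifts until 1
`hits` takes the values: 0 → 1 → 2 → 3

Answer: 3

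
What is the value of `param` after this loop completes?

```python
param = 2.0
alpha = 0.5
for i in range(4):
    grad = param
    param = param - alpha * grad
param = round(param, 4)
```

Gradient descent: w = 2.0 * (1 - 0.5)^4
`param` takes the values: 2.0 → 1.0 → 0.5 → 0.25 → 0.125

Answer: 0.125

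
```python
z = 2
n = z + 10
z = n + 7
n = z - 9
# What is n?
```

Trace:
`z = 2` → z = 2
`n = z + 10` → n = 12
`z = n + 7` → z = 19
`n = z - 9` → n = 10
So n = 10

Answer: 10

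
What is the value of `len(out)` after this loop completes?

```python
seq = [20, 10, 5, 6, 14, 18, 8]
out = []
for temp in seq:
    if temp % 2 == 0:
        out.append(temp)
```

Count even numbers in [20, 10, 5, 6, 14, 18, 8]
`out` takes the values: [] → [20] → [20, 10] → [20, 10, 6] → [20, 10, 6, 14] → [20, 10, 6, 14, 18] → [20, 10, 6, 14, 18, 8]
So `len(out)` = 6

Answer: 6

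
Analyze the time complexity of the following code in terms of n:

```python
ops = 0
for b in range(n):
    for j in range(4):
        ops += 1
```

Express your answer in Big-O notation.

Each loop level contributes: n × 1. Multiplying the contributions gives O(n).

Answer: O(n)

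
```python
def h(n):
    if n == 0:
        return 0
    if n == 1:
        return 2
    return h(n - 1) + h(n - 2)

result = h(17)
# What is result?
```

Build up from base cases: h(0)=0, h(1)=2, h(2)=2, h(3)=4, h(4)=6, h(5)=10, h(6)=16, ..., h(17)=3194

Answer: 3194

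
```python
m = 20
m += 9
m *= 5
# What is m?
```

Trace:
`m = 20` → m = 20
`m += 9` → m = 29
`m *= 5` → m = 145
So m = 145

Answer: 145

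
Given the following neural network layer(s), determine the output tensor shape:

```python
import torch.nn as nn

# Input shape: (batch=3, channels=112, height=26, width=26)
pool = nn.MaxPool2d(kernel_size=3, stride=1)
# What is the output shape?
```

Input: (3, 112, 26, 26) -> Output: (3, 112, 24, 24)

Answer: (3, 112, 24, 24)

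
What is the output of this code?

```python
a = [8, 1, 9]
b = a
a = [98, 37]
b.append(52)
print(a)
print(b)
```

Key concept: rebinding vs mutation: a is rebound to a new list, b still points at the original.
Step by step:
`a = [8, 1, 9]` → a = [8, 1, 9]
`b = a` → b = [8, 1, 9] (same object as a)
`a = [98, 37]` → a = [98, 37]
`b.append(52)` → b = [8, 1, 9, 52]
`print(a)` → prints [98, 37]
`print(b)` → prints [8, 1, 9, 52]

Answer:
[98, 37]
[8, 1, 9, 52]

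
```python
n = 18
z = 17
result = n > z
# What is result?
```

Trace:
`n = 18` → n = 18
`z = 17` → z = 17
`result = n > z` → result = True
So result = True

Answer: True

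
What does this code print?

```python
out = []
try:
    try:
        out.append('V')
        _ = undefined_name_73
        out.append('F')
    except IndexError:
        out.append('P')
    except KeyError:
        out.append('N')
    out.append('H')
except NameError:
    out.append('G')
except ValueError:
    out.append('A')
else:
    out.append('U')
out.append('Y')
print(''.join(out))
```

Execution trace: 'V' (inner try body) → 'G' (except NameError) → 'Y' (after the try/except). Output: VGY

Answer: VGY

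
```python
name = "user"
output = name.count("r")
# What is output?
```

Trace:
`name = "user"` → name = 'user'
`output = name.count("r")` → output = 1
So output = 1

Answer: 1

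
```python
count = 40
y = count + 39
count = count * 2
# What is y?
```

Trace:
`count = 40` → count = 40
`y = count + 39` → y = 79
`count = count * 2` → count = 80
So y = 79

Answer: 79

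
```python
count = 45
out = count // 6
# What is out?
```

Trace:
`count = 45` → count = 45
`out = count // 6` → out = 7
So out = 7

Answer: 7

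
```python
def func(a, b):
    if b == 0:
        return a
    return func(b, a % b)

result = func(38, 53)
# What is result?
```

func(38, 53) -> func(53, 38) -> func(38, 15) -> func(15, 8) -> func(8, 7) -> func(7, 1) -> func(1, 0) -> 1

Answer: 1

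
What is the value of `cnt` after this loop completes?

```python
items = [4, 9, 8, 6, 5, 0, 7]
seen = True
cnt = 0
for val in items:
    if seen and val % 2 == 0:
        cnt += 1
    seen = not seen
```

Count even values at even positions
`cnt` takes the values: 0 → 1 → 2

Answer: 2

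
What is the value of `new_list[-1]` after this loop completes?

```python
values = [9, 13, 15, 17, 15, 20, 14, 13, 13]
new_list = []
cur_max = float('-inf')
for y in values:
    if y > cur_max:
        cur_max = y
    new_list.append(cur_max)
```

Running max ends at 20
`new_list` takes the values: [] → [9] → [9, 13] → [9, 13, 15] → [9, 13, 15, 17] → [9, 13, 15, 17, 17] → [9, 13, 15, 17, 17, 20] → [9, 13, 15, 17, 17, 20, 20] → [9, 13, 15, 17, 17, 20, 20, 20] → [9, 13, 15, 17, 17, 20, 20, 20, 20]
So `new_list[-1]` = 20

Answer: 20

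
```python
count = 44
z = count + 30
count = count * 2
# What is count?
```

Trace:
`count = 44` → count = 44
`z = count + 30` → z = 74
`count = count * 2` → count = 88
So count = 88

Answer: 88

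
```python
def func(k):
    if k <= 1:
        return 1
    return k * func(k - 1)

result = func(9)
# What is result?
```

func(9) = 9 * 8 * 7 * 6 * 5 * 4 * 3 * 2 * 1 = 362880

Answer: 362880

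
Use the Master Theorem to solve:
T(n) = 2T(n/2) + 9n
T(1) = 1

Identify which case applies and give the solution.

a=2, b=2, f(n)=9n. log_2(2) = 1. Since c=1 = 1, Case 2 applies: T(n) = Θ(n^log_b(a) · log n) = O(n log n).

Answer: O(n log n) - Case 2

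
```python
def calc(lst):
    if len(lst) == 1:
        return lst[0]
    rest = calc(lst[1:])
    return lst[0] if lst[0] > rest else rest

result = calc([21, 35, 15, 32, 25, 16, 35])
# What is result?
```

Recursive max over [21, 35, 15, 32, 25, 16, 35] = 35

Answer: 35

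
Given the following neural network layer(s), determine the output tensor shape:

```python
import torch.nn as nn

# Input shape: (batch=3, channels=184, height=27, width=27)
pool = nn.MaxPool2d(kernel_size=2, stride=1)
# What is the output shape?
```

Input: (3, 184, 27, 27) -> Output: (3, 184, 26, 26)

Answer: (3, 184, 26, 26)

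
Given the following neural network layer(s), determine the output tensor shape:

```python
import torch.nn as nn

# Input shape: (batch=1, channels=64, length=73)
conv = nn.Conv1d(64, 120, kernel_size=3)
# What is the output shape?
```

Input: (1, 64, 73) -> Output: (1, 120, 71)

Answer: (1, 120, 71)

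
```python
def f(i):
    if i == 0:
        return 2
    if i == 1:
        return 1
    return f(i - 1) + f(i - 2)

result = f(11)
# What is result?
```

Build up from base cases: f(0)=2, f(1)=1, f(2)=3, f(3)=4, f(4)=7, f(5)=11, f(6)=18, ..., f(11)=199

Answer: 199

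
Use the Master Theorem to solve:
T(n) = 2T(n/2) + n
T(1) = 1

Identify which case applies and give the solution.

a=2, b=2, f(n)=n. log_2(2) = 1. Since c=1 = 1, Case 2 applies: T(n) = Θ(n^log_b(a) · log n) = O(n log n).

Answer: O(n log n) - Case 2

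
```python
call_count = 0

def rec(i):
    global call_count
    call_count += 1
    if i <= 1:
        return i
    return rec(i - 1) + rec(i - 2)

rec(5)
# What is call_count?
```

Calls(i) = 1 + Calls(i-1) + Calls(i-2); Calls(0)=Calls(1)=1. For i=5 this gives 15.

Answer: 15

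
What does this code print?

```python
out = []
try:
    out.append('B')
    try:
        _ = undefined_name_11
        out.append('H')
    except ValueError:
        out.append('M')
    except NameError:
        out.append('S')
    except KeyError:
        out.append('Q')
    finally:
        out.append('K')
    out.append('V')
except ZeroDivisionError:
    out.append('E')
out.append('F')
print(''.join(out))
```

Execution trace: 'B' (try body) → 'S' (inner except NameError) → 'K' (inner finally) → 'V' (try body, no exception) → 'F' (after the try/except). Output: BSKVF

Answer: BSKVF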